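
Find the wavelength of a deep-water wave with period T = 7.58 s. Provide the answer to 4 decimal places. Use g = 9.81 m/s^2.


L0 = g * T^2 / (2 * pi)
L0 = 9.81 * 7.58^2 / (2 * pi)
L0 = 9.81 * 57.4564 / 6.28319
L0 = 563.6473 / 6.28319
L0 = 89.7073 m

89.7073


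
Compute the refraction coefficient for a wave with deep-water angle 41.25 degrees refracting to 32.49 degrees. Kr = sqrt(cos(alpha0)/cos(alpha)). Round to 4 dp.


Kr = sqrt(cos(alpha0) / cos(alpha))
cos(41.25) = 0.751840
cos(32.49) = 0.843485
Kr = sqrt(0.751840 / 0.843485)
Kr = sqrt(0.891349)
Kr = 0.9441

0.9441


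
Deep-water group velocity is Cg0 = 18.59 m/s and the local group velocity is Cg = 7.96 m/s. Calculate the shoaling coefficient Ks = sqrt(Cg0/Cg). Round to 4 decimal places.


Ks = sqrt(Cg0 / Cg)
Ks = sqrt(18.59 / 7.96)
Ks = sqrt(2.3354)
Ks = 1.5282

1.5282


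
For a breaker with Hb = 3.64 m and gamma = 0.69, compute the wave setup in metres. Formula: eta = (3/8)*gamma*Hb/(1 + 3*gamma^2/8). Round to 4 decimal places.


eta = (3/8) * gamma * Hb / (1 + 3*gamma^2/8)
Numerator = (3/8) * 0.69 * 3.64 = 0.941850
Denominator = 1 + 3*0.69^2/8 = 1 + 0.178538 = 1.178538
eta = 0.941850 / 1.178538
eta = 0.7992 m

0.7992


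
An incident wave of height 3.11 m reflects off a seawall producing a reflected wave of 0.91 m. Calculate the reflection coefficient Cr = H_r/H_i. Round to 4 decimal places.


Cr = H_r / H_i
Cr = 0.91 / 3.11
Cr = 0.2926

0.2926


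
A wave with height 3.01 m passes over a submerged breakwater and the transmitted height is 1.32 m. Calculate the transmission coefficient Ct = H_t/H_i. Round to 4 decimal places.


Ct = H_t / H_i
Ct = 1.32 / 3.01
Ct = 0.4385

0.4385


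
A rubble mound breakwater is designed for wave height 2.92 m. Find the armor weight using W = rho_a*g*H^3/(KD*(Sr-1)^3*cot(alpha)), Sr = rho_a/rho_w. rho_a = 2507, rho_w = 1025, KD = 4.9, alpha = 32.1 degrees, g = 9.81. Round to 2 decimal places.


Sr = rho_a / rho_w = 2507 / 1025 = 2.445854
(Sr - 1) = 1.445854
(Sr - 1)^3 = 3.022547
cot(32.1) = 1 / tan(32.1) = 1 / 0.627299 = 1.594137
Numerator = 2507 * 9.81 * 2.92^3 = 612310.7662
Denominator = 4.9 * 3.022547 * 1.594137 = 23.609926
W = 612310.7662 / 23.609926
W = 25934.46 N

25934.46


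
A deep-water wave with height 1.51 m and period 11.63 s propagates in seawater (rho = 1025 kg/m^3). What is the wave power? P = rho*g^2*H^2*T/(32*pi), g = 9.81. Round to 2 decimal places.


P = rho * g^2 * H^2 * T / (32 * pi)
P = 1025 * 9.81^2 * 1.51^2 * 11.63 / (32 * pi)
P = 1025 * 96.2361 * 2.2801 * 11.63 / 100.53096
P = 26019.30 W/m

26019.30


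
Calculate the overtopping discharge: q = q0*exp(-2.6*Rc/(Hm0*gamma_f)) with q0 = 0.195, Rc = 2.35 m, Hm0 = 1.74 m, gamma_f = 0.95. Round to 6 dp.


q = q0 * exp(-2.6 * Rc / (Hm0 * gamma_f))
Exponent = -2.6 * 2.35 / (1.74 * 0.95)
= -2.6 * 2.35 / 1.6530
= -3.696310
exp(-3.696310) = 0.024815
q = 0.195 * 0.024815
q = 0.004839 m^3/s/m

0.004839


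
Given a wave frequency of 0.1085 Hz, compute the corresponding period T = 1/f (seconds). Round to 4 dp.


T = 1 / f
T = 1 / 0.1085
T = 9.2166 s

9.2166


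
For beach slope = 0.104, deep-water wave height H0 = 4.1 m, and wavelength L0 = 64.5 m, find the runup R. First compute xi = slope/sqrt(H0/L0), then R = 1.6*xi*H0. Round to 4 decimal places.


xi = slope / sqrt(H0/L0)
H0/L0 = 4.1/64.5 = 0.063566
sqrt(0.063566) = 0.252123
xi = 0.104 / 0.252123 = 0.412497
R = 1.6 * xi * H0 = 1.6 * 0.412497 * 4.1
R = 2.7060 m

2.7060


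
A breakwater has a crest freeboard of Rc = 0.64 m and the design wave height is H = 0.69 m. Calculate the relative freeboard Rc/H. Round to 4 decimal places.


Relative freeboard = Rc / H
= 0.64 / 0.69
= 0.9275

0.9275


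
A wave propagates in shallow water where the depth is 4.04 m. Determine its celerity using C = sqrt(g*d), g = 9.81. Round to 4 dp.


Using the shallow-water approximation:
C = sqrt(g * d) = sqrt(9.81 * 4.04)
C = sqrt(39.6324)
C = 6.2954 m/s

6.2954


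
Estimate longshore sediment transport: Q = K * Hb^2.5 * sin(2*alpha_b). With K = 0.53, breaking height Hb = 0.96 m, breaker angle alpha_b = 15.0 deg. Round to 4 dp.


Q = K * Hb^2.5 * sin(2 * alpha_b)
Hb^2.5 = 0.96^2.5 = 0.902980
sin(2 * 15.0) = sin(30.0) = 0.500000
Q = 0.53 * 0.902980 * 0.500000
Q = 0.2393 m^3/s

0.2393


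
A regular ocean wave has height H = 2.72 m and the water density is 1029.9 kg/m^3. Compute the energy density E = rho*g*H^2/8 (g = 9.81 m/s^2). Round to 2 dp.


E = (1/8) * rho * g * H^2
E = (1/8) * 1029.9 * 9.81 * 2.72^2
E = 0.125 * 1029.9 * 9.81 * 7.3984
E = 9343.55 J/m^2

9343.55


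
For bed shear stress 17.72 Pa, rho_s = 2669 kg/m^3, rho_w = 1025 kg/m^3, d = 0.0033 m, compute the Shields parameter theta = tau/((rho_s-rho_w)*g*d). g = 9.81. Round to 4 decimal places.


theta = tau / ((rho_s - rho_w) * g * d)
rho_s - rho_w = 2669 - 1025 = 1644
Denominator = 1644 * 9.81 * 0.0033 = 53.221212
theta = 17.72 / 53.221212
theta = 0.3329

0.3329


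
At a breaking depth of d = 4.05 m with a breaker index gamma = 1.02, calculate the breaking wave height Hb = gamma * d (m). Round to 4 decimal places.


Hb = gamma * d
Hb = 1.02 * 4.05
Hb = 4.1310 m

4.1310


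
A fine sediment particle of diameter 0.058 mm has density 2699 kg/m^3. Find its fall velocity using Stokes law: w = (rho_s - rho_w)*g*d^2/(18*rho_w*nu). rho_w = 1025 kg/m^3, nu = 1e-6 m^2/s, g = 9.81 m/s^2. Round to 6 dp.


w = (rho_s - rho_w) * g * d^2 / (18 * rho_w * nu)
d = 0.058 mm = 0.000058 m
rho_s - rho_w = 2699 - 1025 = 1674
Numerator = 1674 * 9.81 * (0.000058)^2 = 0.000055243406
Denominator = 18 * 1025 * 1e-6 = 0.018450
w = 0.002994 m/s

0.002994


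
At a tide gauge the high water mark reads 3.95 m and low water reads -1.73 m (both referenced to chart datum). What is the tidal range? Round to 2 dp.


Tidal range = High water - Low water
Tidal range = 3.95 - (-1.73)
Tidal range = 5.68 m

5.68


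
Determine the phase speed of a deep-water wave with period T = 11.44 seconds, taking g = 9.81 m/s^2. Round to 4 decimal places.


We use the deep-water celerity formula:
C = g * T / (2 * pi)
C = 9.81 * 11.44 / (2 * 3.14159...)
C = 112.226400 / 6.283185
C = 17.8614 m/s

17.8614


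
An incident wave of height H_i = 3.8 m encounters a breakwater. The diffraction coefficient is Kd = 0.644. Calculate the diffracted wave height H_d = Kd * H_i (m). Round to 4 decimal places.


H_d = Kd * H_i
H_d = 0.644 * 3.8
H_d = 2.4472 m

2.4472


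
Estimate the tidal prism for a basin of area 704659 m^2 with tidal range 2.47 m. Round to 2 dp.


Tidal prism = Area * Tidal range
P = 704659 * 2.47
P = 1740507.73 m^3

1740507.73


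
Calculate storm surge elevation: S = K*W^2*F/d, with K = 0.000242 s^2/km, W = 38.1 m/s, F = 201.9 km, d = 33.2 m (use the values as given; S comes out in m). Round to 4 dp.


S = K * W^2 * F / d
W^2 = 38.1^2 = 1451.61
S = 0.000242 * 1451.61 * 201.9 / 33.2
Numerator = 0.000242 * 1451.61 * 201.9 = 70.925374
S = 70.925374 / 33.2 = 2.1363 m

2.1363


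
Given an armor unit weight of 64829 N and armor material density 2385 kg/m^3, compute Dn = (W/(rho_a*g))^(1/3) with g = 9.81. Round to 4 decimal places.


V = W / (rho_a * g)
V = 64829 / (2385 * 9.81)
V = 64829 / 23396.85
V = 2.770843 m^3
Dn = V^(1/3) = 2.770843^(1/3)
Dn = 1.4046 m

1.4046


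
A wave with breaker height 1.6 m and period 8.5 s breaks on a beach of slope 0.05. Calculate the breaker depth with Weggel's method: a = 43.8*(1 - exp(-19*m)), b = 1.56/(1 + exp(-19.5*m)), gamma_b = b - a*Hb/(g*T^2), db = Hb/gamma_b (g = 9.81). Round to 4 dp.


a = 43.8 * (1 - exp(-19 * m))
exp(-19 * 0.05) = exp(-0.9500) = 0.386741
a = 43.8 * (1 - 0.386741) = 26.860743
b = 1.56 / (1 + exp(-19.5 * m))
exp(-19.5 * 0.05) = exp(-0.9750) = 0.377192
b = 1.56 / (1 + 0.377192) = 1.132739
Hb / (g * T^2) = 1.6 / (9.81 * 8.5^2) = 1.6 / 708.7725 = 0.00225742
gamma_b = b - a * Hb/(g*T^2) = 1.132739 - 26.860743 * 0.00225742 = 1.072103
db = Hb / gamma_b = 1.6 / 1.072103
db = 1.4924 m

1.4924


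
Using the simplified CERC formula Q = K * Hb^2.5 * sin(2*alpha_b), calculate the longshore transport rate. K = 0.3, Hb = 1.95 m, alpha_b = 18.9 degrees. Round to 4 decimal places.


Q = K * Hb^2.5 * sin(2 * alpha_b)
Hb^2.5 = 1.95^2.5 = 5.309902
sin(2 * 18.9) = sin(37.8) = 0.612907
Q = 0.3 * 5.309902 * 0.612907
Q = 0.9763 m^3/s

0.9763


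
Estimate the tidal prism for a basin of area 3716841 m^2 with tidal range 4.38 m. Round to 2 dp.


Tidal prism = Area * Tidal range
P = 3716841 * 4.38
P = 16279763.58 m^3

16279763.58


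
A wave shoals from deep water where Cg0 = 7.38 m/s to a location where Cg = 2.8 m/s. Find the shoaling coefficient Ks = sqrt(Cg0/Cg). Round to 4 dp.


Ks = sqrt(Cg0 / Cg)
Ks = sqrt(7.38 / 2.8)
Ks = sqrt(2.6357)
Ks = 1.6235

1.6235


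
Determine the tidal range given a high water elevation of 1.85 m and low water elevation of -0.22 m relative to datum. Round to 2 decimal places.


Tidal range = High water - Low water
Tidal range = 1.85 - (-0.22)
Tidal range = 2.07 m

2.07


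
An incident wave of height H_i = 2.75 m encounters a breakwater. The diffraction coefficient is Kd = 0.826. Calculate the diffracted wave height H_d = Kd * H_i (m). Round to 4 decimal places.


H_d = Kd * H_i
H_d = 0.826 * 2.75
H_d = 2.2715 m

2.2715


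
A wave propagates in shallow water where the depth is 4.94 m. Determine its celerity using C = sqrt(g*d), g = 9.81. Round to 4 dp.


Using the shallow-water approximation:
C = sqrt(g * d) = sqrt(9.81 * 4.94)
C = sqrt(48.4614)
C = 6.9614 m/s

6.9614


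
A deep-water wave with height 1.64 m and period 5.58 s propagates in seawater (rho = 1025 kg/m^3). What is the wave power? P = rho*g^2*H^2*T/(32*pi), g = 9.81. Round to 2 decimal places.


P = rho * g^2 * H^2 * T / (32 * pi)
P = 1025 * 9.81^2 * 1.64^2 * 5.58 / (32 * pi)
P = 1025 * 96.2361 * 2.6896 * 5.58 / 100.53096
P = 14725.97 W/m

14725.97


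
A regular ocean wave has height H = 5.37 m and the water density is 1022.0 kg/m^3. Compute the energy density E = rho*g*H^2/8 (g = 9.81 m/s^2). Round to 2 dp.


E = (1/8) * rho * g * H^2
E = (1/8) * 1022.0 * 9.81 * 5.37^2
E = 0.125 * 1022.0 * 9.81 * 28.8369
E = 36139.20 J/m^2

36139.20


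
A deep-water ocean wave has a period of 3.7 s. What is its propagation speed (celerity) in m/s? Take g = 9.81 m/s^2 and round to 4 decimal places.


We use the deep-water celerity formula:
C = g * T / (2 * pi)
C = 9.81 * 3.7 / (2 * 3.14159...)
C = 36.297000 / 6.283185
C = 5.7768 m/s

5.7768


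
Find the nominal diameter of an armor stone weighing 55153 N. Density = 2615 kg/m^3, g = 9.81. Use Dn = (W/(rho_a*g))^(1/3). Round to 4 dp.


V = W / (rho_a * g)
V = 55153 / (2615 * 9.81)
V = 55153 / 25653.15
V = 2.149950 m^3
Dn = V^(1/3) = 2.149950^(1/3)
Dn = 1.2907 m

1.2907


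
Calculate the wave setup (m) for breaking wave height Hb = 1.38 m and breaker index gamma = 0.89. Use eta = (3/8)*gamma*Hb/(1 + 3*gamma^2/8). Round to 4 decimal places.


eta = (3/8) * gamma * Hb / (1 + 3*gamma^2/8)
Numerator = (3/8) * 0.89 * 1.38 = 0.460575
Denominator = 1 + 3*0.89^2/8 = 1 + 0.297038 = 1.297038
eta = 0.460575 / 1.297038
eta = 0.3551 m

0.3551


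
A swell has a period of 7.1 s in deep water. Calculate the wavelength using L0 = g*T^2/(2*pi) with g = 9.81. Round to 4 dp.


L0 = g * T^2 / (2 * pi)
L0 = 9.81 * 7.1^2 / (2 * pi)
L0 = 9.81 * 50.4100 / 6.28319
L0 = 494.5221 / 6.28319
L0 = 78.7056 m

78.7056


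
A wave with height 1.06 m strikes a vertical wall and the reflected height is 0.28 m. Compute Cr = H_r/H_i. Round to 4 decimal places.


Cr = H_r / H_i
Cr = 0.28 / 1.06
Cr = 0.2642

0.2642


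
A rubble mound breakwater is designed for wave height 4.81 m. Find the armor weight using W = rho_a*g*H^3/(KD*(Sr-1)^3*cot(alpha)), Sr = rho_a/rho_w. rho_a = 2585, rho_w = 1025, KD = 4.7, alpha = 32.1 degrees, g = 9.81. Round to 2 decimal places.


Sr = rho_a / rho_w = 2585 / 1025 = 2.521951
(Sr - 1) = 1.521951
(Sr - 1)^3 = 3.525350
cot(32.1) = 1 / tan(32.1) = 1 / 0.627299 = 1.594137
Numerator = 2585 * 9.81 * 4.81^3 = 2822050.5184
Denominator = 4.7 * 3.525350 * 1.594137 = 26.413478
W = 2822050.5184 / 26.413478
W = 106841.31 N

106841.31


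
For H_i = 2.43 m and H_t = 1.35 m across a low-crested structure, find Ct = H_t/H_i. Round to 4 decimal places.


Ct = H_t / H_i
Ct = 1.35 / 2.43
Ct = 0.5556

0.5556


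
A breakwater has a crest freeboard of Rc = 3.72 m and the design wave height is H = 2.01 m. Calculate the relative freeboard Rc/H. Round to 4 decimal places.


Relative freeboard = Rc / H
= 3.72 / 2.01
= 1.8507

1.8507


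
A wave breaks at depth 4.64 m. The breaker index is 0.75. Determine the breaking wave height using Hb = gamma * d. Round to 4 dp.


Hb = gamma * d
Hb = 0.75 * 4.64
Hb = 3.4800 m

3.4800


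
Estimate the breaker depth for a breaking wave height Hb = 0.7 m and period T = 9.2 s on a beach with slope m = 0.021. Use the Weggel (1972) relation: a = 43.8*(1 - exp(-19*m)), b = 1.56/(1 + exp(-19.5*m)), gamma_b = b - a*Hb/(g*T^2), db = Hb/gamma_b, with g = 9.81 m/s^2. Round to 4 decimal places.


a = 43.8 * (1 - exp(-19 * m))
exp(-19 * 0.021) = exp(-0.3990) = 0.670991
a = 43.8 * (1 - 0.670991) = 14.410607
b = 1.56 / (1 + exp(-19.5 * m))
exp(-19.5 * 0.021) = exp(-0.4095) = 0.663982
b = 1.56 / (1 + 0.663982) = 0.937510
Hb / (g * T^2) = 0.7 / (9.81 * 9.2^2) = 0.7 / 830.3184 = 0.00084305
gamma_b = b - a * Hb/(g*T^2) = 0.937510 - 14.410607 * 0.00084305 = 0.925361
db = Hb / gamma_b = 0.7 / 0.925361
db = 0.7565 m

0.7565


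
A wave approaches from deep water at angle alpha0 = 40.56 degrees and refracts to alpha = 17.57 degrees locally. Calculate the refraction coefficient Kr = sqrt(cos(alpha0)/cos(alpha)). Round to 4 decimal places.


Kr = sqrt(cos(alpha0) / cos(alpha))
cos(40.56) = 0.759725
cos(17.57) = 0.953349
Kr = sqrt(0.759725 / 0.953349)
Kr = sqrt(0.796902)
Kr = 0.8927

0.8927


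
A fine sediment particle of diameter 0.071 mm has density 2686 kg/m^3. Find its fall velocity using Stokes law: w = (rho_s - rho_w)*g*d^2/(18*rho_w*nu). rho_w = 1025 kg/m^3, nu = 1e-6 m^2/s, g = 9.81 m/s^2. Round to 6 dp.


w = (rho_s - rho_w) * g * d^2 / (18 * rho_w * nu)
d = 0.071 mm = 0.000071 m
rho_s - rho_w = 2686 - 1025 = 1661
Numerator = 1661 * 9.81 * (0.000071)^2 = 0.000082140121
Denominator = 18 * 1025 * 1e-6 = 0.018450
w = 0.004452 m/s

0.004452


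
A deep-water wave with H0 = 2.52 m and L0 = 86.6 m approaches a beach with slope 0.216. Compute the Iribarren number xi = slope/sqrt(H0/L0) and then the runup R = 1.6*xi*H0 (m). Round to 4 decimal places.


xi = slope / sqrt(H0/L0)
H0/L0 = 2.52/86.6 = 0.029099
sqrt(0.029099) = 0.170585
xi = 0.216 / 0.170585 = 1.266229
R = 1.6 * xi * H0 = 1.6 * 1.266229 * 2.52
R = 5.1054 m

5.1054


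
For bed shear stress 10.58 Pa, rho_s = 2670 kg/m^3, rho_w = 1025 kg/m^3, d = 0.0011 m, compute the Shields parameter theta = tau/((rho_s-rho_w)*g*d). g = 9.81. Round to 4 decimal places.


theta = tau / ((rho_s - rho_w) * g * d)
rho_s - rho_w = 2670 - 1025 = 1645
Denominator = 1645 * 9.81 * 0.0011 = 17.751195
theta = 10.58 / 17.751195
theta = 0.5960

0.5960


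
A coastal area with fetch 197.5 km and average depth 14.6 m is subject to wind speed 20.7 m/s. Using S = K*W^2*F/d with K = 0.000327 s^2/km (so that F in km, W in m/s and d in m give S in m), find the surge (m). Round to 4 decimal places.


S = K * W^2 * F / d
W^2 = 20.7^2 = 428.49
S = 0.000327 * 428.49 * 197.5 / 14.6
Numerator = 0.000327 * 428.49 * 197.5 = 27.672955
S = 27.672955 / 14.6 = 1.8954 m

1.8954


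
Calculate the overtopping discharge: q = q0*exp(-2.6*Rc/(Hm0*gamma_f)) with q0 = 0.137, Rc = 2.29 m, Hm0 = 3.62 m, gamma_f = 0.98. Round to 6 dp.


q = q0 * exp(-2.6 * Rc / (Hm0 * gamma_f))
Exponent = -2.6 * 2.29 / (3.62 * 0.98)
= -2.6 * 2.29 / 3.5476
= -1.678318
exp(-1.678318) = 0.186688
q = 0.137 * 0.186688
q = 0.025576 m^3/s/m

0.025576


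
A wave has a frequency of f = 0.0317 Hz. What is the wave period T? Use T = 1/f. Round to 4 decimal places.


T = 1 / f
T = 1 / 0.0317
T = 31.5457 s

31.5457


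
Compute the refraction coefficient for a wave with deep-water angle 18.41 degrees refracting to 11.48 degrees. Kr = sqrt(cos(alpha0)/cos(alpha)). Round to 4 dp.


Kr = sqrt(cos(alpha0) / cos(alpha))
cos(18.41) = 0.948821
cos(11.48) = 0.979994
Kr = sqrt(0.948821 / 0.979994)
Kr = sqrt(0.968190)
Kr = 0.9840

0.9840


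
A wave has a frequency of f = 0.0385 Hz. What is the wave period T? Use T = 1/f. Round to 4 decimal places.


T = 1 / f
T = 1 / 0.0385
T = 25.9740 s

25.9740


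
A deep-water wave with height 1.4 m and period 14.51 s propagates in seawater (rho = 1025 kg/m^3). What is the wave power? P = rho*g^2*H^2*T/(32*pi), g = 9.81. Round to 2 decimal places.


P = rho * g^2 * H^2 * T / (32 * pi)
P = 1025 * 9.81^2 * 1.4^2 * 14.51 / (32 * pi)
P = 1025 * 96.2361 * 1.9600 * 14.51 / 100.53096
P = 27905.22 W/m

27905.22


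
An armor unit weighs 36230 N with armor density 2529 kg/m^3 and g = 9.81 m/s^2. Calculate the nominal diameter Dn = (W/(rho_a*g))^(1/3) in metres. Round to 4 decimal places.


V = W / (rho_a * g)
V = 36230 / (2529 * 9.81)
V = 36230 / 24809.49
V = 1.460328 m^3
Dn = V^(1/3) = 1.460328^(1/3)
Dn = 1.1345 m

1.1345


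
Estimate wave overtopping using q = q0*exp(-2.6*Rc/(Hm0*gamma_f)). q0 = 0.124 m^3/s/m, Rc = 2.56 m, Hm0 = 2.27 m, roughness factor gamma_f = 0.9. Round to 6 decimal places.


q = q0 * exp(-2.6 * Rc / (Hm0 * gamma_f))
Exponent = -2.6 * 2.56 / (2.27 * 0.9)
= -2.6 * 2.56 / 2.0430
= -3.257954
exp(-3.257954) = 0.038467
q = 0.124 * 0.038467
q = 0.004770 m^3/s/m

0.004770


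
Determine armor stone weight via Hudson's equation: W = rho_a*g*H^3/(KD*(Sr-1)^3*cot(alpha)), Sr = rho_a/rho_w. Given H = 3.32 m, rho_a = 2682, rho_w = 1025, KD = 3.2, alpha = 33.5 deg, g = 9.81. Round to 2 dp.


Sr = rho_a / rho_w = 2682 / 1025 = 2.616585
(Sr - 1) = 1.616585
(Sr - 1)^3 = 4.224701
cot(33.5) = 1 / tan(33.5) = 1 / 0.661886 = 1.510835
Numerator = 2682 * 9.81 * 3.32^3 = 962813.1917
Denominator = 3.2 * 4.224701 * 1.510835 = 20.425044
W = 962813.1917 / 20.425044
W = 47138.86 N

47138.86


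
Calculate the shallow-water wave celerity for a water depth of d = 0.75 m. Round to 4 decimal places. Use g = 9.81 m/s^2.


Using the shallow-water approximation:
C = sqrt(g * d) = sqrt(9.81 * 0.75)
C = sqrt(7.3575)
C = 2.7125 m/s

2.7125


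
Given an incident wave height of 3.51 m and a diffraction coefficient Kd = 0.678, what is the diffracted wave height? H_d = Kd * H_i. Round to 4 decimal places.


H_d = Kd * H_i
H_d = 0.678 * 3.51
H_d = 2.3798 m

2.3798


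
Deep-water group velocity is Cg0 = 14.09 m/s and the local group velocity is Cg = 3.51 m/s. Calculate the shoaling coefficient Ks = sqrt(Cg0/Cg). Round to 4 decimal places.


Ks = sqrt(Cg0 / Cg)
Ks = sqrt(14.09 / 3.51)
Ks = sqrt(4.0142)
Ks = 2.0036

2.0036


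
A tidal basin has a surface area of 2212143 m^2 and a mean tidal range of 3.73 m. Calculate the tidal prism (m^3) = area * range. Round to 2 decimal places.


Tidal prism = Area * Tidal range
P = 2212143 * 3.73
P = 8251293.39 m^3

8251293.39


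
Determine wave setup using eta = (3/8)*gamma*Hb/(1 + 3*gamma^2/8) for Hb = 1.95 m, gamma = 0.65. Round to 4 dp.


eta = (3/8) * gamma * Hb / (1 + 3*gamma^2/8)
Numerator = (3/8) * 0.65 * 1.95 = 0.475313
Denominator = 1 + 3*0.65^2/8 = 1 + 0.158438 = 1.158438
eta = 0.475313 / 1.158438
eta = 0.4103 m

0.4103


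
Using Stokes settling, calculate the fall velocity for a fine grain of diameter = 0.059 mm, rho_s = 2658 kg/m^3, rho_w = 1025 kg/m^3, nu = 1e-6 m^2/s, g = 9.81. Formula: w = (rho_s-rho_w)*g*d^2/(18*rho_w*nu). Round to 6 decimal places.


w = (rho_s - rho_w) * g * d^2 / (18 * rho_w * nu)
d = 0.059 mm = 0.000059 m
rho_s - rho_w = 2658 - 1025 = 1633
Numerator = 1633 * 9.81 * (0.000059)^2 = 0.000055764680
Denominator = 18 * 1025 * 1e-6 = 0.018450
w = 0.003022 m/s

0.003022


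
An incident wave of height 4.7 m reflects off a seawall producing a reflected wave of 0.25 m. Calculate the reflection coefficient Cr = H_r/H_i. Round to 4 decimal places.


Cr = H_r / H_i
Cr = 0.25 / 4.7
Cr = 0.0532

0.0532


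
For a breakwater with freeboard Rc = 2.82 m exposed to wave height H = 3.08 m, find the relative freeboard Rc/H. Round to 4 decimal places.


Relative freeboard = Rc / H
= 2.82 / 3.08
= 0.9156

0.9156


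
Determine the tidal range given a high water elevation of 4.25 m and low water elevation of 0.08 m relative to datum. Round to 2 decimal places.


Tidal range = High water - Low water
Tidal range = 4.25 - (0.08)
Tidal range = 4.17 m

4.17


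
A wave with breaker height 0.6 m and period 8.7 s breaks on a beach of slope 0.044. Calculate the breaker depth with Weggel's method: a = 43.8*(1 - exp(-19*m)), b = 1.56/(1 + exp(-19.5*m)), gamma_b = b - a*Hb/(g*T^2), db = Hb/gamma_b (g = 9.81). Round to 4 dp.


a = 43.8 * (1 - exp(-19 * m))
exp(-19 * 0.044) = exp(-0.8360) = 0.433441
a = 43.8 * (1 - 0.433441) = 24.815292
b = 1.56 / (1 + exp(-19.5 * m))
exp(-19.5 * 0.044) = exp(-0.8580) = 0.424009
b = 1.56 / (1 + 0.424009) = 1.095498
Hb / (g * T^2) = 0.6 / (9.81 * 8.7^2) = 0.6 / 742.5189 = 0.00080806
gamma_b = b - a * Hb/(g*T^2) = 1.095498 - 24.815292 * 0.00080806 = 1.075446
db = Hb / gamma_b = 0.6 / 1.075446
db = 0.5579 m

0.5579


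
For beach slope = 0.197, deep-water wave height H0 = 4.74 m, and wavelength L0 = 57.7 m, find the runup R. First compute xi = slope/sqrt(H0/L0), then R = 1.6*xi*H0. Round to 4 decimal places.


xi = slope / sqrt(H0/L0)
H0/L0 = 4.74/57.7 = 0.082149
sqrt(0.082149) = 0.286617
xi = 0.197 / 0.286617 = 0.687329
R = 1.6 * xi * H0 = 1.6 * 0.687329 * 4.74
R = 5.2127 m

5.2127


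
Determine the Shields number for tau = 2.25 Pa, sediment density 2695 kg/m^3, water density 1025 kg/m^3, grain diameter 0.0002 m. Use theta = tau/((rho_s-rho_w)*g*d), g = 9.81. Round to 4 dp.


theta = tau / ((rho_s - rho_w) * g * d)
rho_s - rho_w = 2695 - 1025 = 1670
Denominator = 1670 * 9.81 * 0.0002 = 3.276540
theta = 2.25 / 3.276540
theta = 0.6867

0.6867


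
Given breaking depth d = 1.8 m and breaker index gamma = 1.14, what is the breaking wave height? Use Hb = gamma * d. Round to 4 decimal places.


Hb = gamma * d
Hb = 1.14 * 1.8
Hb = 2.0520 m

2.0520


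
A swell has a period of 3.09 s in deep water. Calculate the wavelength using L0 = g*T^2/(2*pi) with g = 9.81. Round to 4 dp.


L0 = g * T^2 / (2 * pi)
L0 = 9.81 * 3.09^2 / (2 * pi)
L0 = 9.81 * 9.5481 / 6.28319
L0 = 93.6669 / 6.28319
L0 = 14.9075 m

14.9075


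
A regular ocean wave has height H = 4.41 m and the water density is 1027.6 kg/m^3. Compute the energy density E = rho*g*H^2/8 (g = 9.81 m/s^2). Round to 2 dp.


E = (1/8) * rho * g * H^2
E = (1/8) * 1027.6 * 9.81 * 4.41^2
E = 0.125 * 1027.6 * 9.81 * 19.4481
E = 24506.44 J/m^2

24506.44


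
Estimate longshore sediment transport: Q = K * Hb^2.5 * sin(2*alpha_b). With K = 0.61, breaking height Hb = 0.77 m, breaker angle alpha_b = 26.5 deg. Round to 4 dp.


Q = K * Hb^2.5 * sin(2 * alpha_b)
Hb^2.5 = 0.77^2.5 = 0.520268
sin(2 * 26.5) = sin(53.0) = 0.798636
Q = 0.61 * 0.520268 * 0.798636
Q = 0.2535 m^3/s

0.2535


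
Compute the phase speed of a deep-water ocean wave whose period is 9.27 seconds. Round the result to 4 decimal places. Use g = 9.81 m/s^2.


We use the deep-water celerity formula:
C = g * T / (2 * pi)
C = 9.81 * 9.27 / (2 * 3.14159...)
C = 90.938700 / 6.283185
C = 14.4733 m/s

14.4733


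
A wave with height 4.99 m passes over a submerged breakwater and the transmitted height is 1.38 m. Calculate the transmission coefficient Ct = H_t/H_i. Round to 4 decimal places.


Ct = H_t / H_i
Ct = 1.38 / 4.99
Ct = 0.2766

0.2766


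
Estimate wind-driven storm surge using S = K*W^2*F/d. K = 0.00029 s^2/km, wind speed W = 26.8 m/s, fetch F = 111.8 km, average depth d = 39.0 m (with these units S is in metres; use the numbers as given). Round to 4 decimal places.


S = K * W^2 * F / d
W^2 = 26.8^2 = 718.24
S = 0.00029 * 718.24 * 111.8 / 39.0
Numerator = 0.00029 * 718.24 * 111.8 = 23.286777
S = 23.286777 / 39.0 = 0.5971 m

0.5971


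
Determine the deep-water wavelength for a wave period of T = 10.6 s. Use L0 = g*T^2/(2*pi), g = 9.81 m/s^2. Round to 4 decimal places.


L0 = g * T^2 / (2 * pi)
L0 = 9.81 * 10.6^2 / (2 * pi)
L0 = 9.81 * 112.3600 / 6.28319
L0 = 1102.2516 / 6.28319
L0 = 175.4288 m

175.4288


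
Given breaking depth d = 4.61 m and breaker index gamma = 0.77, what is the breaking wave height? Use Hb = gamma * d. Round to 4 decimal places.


Hb = gamma * d
Hb = 0.77 * 4.61
Hb = 3.5497 m

3.5497


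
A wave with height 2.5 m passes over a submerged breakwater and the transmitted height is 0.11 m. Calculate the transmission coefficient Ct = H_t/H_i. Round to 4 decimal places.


Ct = H_t / H_i
Ct = 0.11 / 2.5
Ct = 0.0440

0.0440


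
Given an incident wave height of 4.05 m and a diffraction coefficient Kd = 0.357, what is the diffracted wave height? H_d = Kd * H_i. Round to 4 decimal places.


H_d = Kd * H_i
H_d = 0.357 * 4.05
H_d = 1.4459 m

1.4459


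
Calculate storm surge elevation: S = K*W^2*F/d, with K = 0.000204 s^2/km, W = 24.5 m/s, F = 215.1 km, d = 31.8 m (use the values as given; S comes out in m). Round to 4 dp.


S = K * W^2 * F / d
W^2 = 24.5^2 = 600.25
S = 0.000204 * 600.25 * 215.1 / 31.8
Numerator = 0.000204 * 600.25 * 215.1 = 26.339210
S = 26.339210 / 31.8 = 0.8283 m

0.8283


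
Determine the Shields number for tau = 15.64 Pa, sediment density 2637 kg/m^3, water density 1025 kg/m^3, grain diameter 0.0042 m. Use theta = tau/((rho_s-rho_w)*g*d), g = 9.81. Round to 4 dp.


theta = tau / ((rho_s - rho_w) * g * d)
rho_s - rho_w = 2637 - 1025 = 1612
Denominator = 1612 * 9.81 * 0.0042 = 66.417624
theta = 15.64 / 66.417624
theta = 0.2355

0.2355


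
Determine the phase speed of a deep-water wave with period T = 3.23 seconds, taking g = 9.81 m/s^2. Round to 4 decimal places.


We use the deep-water celerity formula:
C = g * T / (2 * pi)
C = 9.81 * 3.23 / (2 * 3.14159...)
C = 31.686300 / 6.283185
C = 5.0430 m/s

5.0430


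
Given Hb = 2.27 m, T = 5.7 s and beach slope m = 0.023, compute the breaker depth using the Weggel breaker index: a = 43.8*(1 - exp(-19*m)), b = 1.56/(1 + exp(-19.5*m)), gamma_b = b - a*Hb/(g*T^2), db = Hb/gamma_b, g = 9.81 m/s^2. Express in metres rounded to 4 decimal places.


a = 43.8 * (1 - exp(-19 * m))
exp(-19 * 0.023) = exp(-0.4370) = 0.645971
a = 43.8 * (1 - 0.645971) = 15.506451
b = 1.56 / (1 + exp(-19.5 * m))
exp(-19.5 * 0.023) = exp(-0.4485) = 0.638585
b = 1.56 / (1 + 0.638585) = 0.952041
Hb / (g * T^2) = 2.27 / (9.81 * 5.7^2) = 2.27 / 318.7269 = 0.00712208
gamma_b = b - a * Hb/(g*T^2) = 0.952041 - 15.506451 * 0.00712208 = 0.841602
db = Hb / gamma_b = 2.27 / 0.841602
db = 2.6972 m

2.6972


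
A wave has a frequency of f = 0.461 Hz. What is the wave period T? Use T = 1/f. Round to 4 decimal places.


T = 1 / f
T = 1 / 0.461
T = 2.1692 s

2.1692


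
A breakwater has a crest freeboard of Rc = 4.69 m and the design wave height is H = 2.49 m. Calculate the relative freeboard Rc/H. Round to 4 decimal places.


Relative freeboard = Rc / H
= 4.69 / 2.49
= 1.8835

1.8835


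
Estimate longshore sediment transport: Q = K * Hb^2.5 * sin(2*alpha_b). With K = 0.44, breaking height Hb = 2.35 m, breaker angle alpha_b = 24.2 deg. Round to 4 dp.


Q = K * Hb^2.5 * sin(2 * alpha_b)
Hb^2.5 = 2.35^2.5 = 8.465832
sin(2 * 24.2) = sin(48.4) = 0.747798
Q = 0.44 * 8.465832 * 0.747798
Q = 2.7855 m^3/s

2.7855


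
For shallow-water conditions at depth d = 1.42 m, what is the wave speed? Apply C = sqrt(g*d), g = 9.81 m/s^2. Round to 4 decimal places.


Using the shallow-water approximation:
C = sqrt(g * d) = sqrt(9.81 * 1.42)
C = sqrt(13.9302)
C = 3.7323 m/s

3.7323


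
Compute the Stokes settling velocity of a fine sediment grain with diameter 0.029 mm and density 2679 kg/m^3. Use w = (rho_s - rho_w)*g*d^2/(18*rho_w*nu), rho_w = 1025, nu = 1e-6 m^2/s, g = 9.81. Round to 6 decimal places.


w = (rho_s - rho_w) * g * d^2 / (18 * rho_w * nu)
d = 0.029 mm = 0.000029 m
rho_s - rho_w = 2679 - 1025 = 1654
Numerator = 1654 * 9.81 * (0.000029)^2 = 0.000013645847
Denominator = 18 * 1025 * 1e-6 = 0.018450
w = 0.000740 m/s

0.000740


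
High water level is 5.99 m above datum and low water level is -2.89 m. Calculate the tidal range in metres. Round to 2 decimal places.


Tidal range = High water - Low water
Tidal range = 5.99 - (-2.89)
Tidal range = 8.88 m

8.88


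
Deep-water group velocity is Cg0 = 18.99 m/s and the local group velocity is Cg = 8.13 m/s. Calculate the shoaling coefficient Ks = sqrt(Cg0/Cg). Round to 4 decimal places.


Ks = sqrt(Cg0 / Cg)
Ks = sqrt(18.99 / 8.13)
Ks = sqrt(2.3358)
Ks = 1.5283

1.5283


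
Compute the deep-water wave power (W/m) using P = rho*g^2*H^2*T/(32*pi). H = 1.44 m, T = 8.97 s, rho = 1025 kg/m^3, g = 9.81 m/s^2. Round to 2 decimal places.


P = rho * g^2 * H^2 * T / (32 * pi)
P = 1025 * 9.81^2 * 1.44^2 * 8.97 / (32 * pi)
P = 1025 * 96.2361 * 2.0736 * 8.97 / 100.53096
P = 18250.70 W/m

18250.70


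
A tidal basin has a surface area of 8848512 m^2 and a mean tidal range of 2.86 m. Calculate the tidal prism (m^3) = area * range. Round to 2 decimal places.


Tidal prism = Area * Tidal range
P = 8848512 * 2.86
P = 25306744.32 m^3

25306744.32


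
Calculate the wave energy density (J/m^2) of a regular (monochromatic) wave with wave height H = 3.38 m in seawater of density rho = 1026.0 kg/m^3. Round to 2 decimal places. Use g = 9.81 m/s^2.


E = (1/8) * rho * g * H^2
E = (1/8) * 1026.0 * 9.81 * 3.38^2
E = 0.125 * 1026.0 * 9.81 * 11.4244
E = 14373.41 J/m^2

14373.41


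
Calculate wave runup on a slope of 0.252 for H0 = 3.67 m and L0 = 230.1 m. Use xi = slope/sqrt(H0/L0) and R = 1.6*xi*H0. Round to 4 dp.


xi = slope / sqrt(H0/L0)
H0/L0 = 3.67/230.1 = 0.015950
sqrt(0.015950) = 0.126292
xi = 0.252 / 0.126292 = 1.995381
R = 1.6 * xi * H0 = 1.6 * 1.995381 * 3.67
R = 11.7169 m

11.7169


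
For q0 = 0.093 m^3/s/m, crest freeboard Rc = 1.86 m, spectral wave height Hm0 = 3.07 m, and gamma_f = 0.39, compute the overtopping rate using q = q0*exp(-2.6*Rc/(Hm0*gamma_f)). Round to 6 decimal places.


q = q0 * exp(-2.6 * Rc / (Hm0 * gamma_f))
Exponent = -2.6 * 1.86 / (3.07 * 0.39)
= -2.6 * 1.86 / 1.1973
= -4.039088
exp(-4.039088) = 0.017614
q = 0.093 * 0.017614
q = 0.001638 m^3/s/m

0.001638


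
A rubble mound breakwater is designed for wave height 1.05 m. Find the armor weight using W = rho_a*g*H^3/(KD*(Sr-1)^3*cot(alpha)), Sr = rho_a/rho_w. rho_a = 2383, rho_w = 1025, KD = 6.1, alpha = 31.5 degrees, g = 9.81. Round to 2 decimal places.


Sr = rho_a / rho_w = 2383 / 1025 = 2.324878
(Sr - 1) = 1.324878
(Sr - 1)^3 = 2.325561
cot(31.5) = 1 / tan(31.5) = 1 / 0.612801 = 1.631852
Numerator = 2383 * 9.81 * 1.05^3 = 27062.0659
Denominator = 6.1 * 2.325561 * 1.631852 = 23.149320
W = 27062.0659 / 23.149320
W = 1169.02 N

1169.02


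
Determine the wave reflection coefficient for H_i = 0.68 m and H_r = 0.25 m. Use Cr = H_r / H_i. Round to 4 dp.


Cr = H_r / H_i
Cr = 0.25 / 0.68
Cr = 0.3676

0.3676


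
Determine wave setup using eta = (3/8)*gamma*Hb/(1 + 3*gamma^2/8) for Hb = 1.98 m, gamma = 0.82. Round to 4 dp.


eta = (3/8) * gamma * Hb / (1 + 3*gamma^2/8)
Numerator = (3/8) * 0.82 * 1.98 = 0.608850
Denominator = 1 + 3*0.82^2/8 = 1 + 0.252150 = 1.252150
eta = 0.608850 / 1.252150
eta = 0.4862 m

0.4862


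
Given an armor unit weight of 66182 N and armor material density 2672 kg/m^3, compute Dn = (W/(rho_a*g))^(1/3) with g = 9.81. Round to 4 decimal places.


V = W / (rho_a * g)
V = 66182 / (2672 * 9.81)
V = 66182 / 26212.32
V = 2.524843 m^3
Dn = V^(1/3) = 2.524843^(1/3)
Dn = 1.3617 m

1.3617


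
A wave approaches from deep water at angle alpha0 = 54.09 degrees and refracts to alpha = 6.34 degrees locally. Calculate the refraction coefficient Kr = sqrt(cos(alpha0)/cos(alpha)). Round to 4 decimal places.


Kr = sqrt(cos(alpha0) / cos(alpha))
cos(54.09) = 0.586514
cos(6.34) = 0.993884
Kr = sqrt(0.586514 / 0.993884)
Kr = sqrt(0.590123)
Kr = 0.7682

0.7682


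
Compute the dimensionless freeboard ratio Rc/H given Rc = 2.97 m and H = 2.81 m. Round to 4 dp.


Relative freeboard = Rc / H
= 2.97 / 2.81
= 1.0569

1.0569


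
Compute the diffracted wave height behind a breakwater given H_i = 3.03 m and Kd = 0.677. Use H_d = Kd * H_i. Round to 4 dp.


H_d = Kd * H_i
H_d = 0.677 * 3.03
H_d = 2.0513 m

2.0513


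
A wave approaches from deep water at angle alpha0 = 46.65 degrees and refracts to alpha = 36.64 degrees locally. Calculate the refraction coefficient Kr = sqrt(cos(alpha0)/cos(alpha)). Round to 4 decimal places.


Kr = sqrt(cos(alpha0) / cos(alpha))
cos(46.65) = 0.686453
cos(36.64) = 0.802401
Kr = sqrt(0.686453 / 0.802401)
Kr = sqrt(0.855499)
Kr = 0.9249

0.9249


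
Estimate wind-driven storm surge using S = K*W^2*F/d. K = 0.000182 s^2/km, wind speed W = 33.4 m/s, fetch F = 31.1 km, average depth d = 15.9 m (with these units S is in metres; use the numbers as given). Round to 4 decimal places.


S = K * W^2 * F / d
W^2 = 33.4^2 = 1115.56
S = 0.000182 * 1115.56 * 31.1 / 15.9
Numerator = 0.000182 * 1115.56 * 31.1 = 6.314293
S = 6.314293 / 15.9 = 0.3971 m

0.3971


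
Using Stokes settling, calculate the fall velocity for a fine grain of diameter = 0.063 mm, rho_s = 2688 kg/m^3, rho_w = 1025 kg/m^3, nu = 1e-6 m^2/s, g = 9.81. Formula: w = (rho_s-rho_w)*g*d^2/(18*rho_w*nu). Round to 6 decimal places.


w = (rho_s - rho_w) * g * d^2 / (18 * rho_w * nu)
d = 0.063 mm = 0.000063 m
rho_s - rho_w = 2688 - 1025 = 1663
Numerator = 1663 * 9.81 * (0.000063)^2 = 0.000064750385
Denominator = 18 * 1025 * 1e-6 = 0.018450
w = 0.003510 m/s

0.003510


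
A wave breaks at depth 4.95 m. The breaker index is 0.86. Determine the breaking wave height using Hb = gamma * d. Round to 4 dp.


Hb = gamma * d
Hb = 0.86 * 4.95
Hb = 4.2570 m

4.2570


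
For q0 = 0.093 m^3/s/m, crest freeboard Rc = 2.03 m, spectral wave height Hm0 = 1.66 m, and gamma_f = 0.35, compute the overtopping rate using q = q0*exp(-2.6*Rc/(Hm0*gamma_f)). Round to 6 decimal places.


q = q0 * exp(-2.6 * Rc / (Hm0 * gamma_f))
Exponent = -2.6 * 2.03 / (1.66 * 0.35)
= -2.6 * 2.03 / 0.5810
= -9.084337
exp(-9.084337) = 0.000113
q = 0.093 * 0.000113
q = 0.000011 m^3/s/m

0.000011


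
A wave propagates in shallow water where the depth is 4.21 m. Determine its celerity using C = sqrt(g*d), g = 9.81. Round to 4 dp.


Using the shallow-water approximation:
C = sqrt(g * d) = sqrt(9.81 * 4.21)
C = sqrt(41.3001)
C = 6.4265 m/s

6.4265


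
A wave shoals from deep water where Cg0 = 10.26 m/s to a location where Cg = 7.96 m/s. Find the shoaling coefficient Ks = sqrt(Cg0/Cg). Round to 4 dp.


Ks = sqrt(Cg0 / Cg)
Ks = sqrt(10.26 / 7.96)
Ks = sqrt(1.2889)
Ks = 1.1353

1.1353


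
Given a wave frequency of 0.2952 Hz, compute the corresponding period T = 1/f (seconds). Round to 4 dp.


T = 1 / f
T = 1 / 0.2952
T = 3.3875 s

3.3875


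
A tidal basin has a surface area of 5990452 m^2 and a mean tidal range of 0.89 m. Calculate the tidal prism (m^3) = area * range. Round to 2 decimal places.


Tidal prism = Area * Tidal range
P = 5990452 * 0.89
P = 5331502.28 m^3

5331502.28


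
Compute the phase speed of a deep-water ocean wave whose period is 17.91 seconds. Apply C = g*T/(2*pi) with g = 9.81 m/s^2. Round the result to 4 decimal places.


We use the deep-water celerity formula:
C = g * T / (2 * pi)
C = 9.81 * 17.91 / (2 * 3.14159...)
C = 175.697100 / 6.283185
C = 27.9631 m/s

27.9631


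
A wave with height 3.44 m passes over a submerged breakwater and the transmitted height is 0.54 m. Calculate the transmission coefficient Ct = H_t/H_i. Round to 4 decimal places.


Ct = H_t / H_i
Ct = 0.54 / 3.44
Ct = 0.1570

0.1570


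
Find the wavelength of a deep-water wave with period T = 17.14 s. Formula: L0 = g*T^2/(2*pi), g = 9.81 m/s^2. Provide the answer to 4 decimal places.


L0 = g * T^2 / (2 * pi)
L0 = 9.81 * 17.14^2 / (2 * pi)
L0 = 9.81 * 293.7796 / 6.28319
L0 = 2881.9779 / 6.28319
L0 = 458.6810 m

458.6810


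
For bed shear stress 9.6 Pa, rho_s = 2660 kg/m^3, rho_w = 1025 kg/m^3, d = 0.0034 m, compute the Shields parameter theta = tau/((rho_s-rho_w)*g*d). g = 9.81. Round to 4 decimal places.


theta = tau / ((rho_s - rho_w) * g * d)
rho_s - rho_w = 2660 - 1025 = 1635
Denominator = 1635 * 9.81 * 0.0034 = 54.533790
theta = 9.6 / 54.533790
theta = 0.1760

0.1760


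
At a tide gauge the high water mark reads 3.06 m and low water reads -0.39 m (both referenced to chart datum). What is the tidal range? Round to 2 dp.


Tidal range = High water - Low water
Tidal range = 3.06 - (-0.39)
Tidal range = 3.45 m

3.45


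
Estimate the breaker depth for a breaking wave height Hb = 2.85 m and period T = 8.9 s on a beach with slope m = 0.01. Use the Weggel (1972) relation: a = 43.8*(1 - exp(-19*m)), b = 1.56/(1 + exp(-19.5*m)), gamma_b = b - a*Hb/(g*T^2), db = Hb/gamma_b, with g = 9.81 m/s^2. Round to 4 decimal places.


a = 43.8 * (1 - exp(-19 * m))
exp(-19 * 0.01) = exp(-0.1900) = 0.826959
a = 43.8 * (1 - 0.826959) = 7.579190
b = 1.56 / (1 + exp(-19.5 * m))
exp(-19.5 * 0.01) = exp(-0.1950) = 0.822835
b = 1.56 / (1 + 0.822835) = 0.855810
Hb / (g * T^2) = 2.85 / (9.81 * 8.9^2) = 2.85 / 777.0501 = 0.00366772
gamma_b = b - a * Hb/(g*T^2) = 0.855810 - 7.579190 * 0.00366772 = 0.828012
db = Hb / gamma_b = 2.85 / 0.828012
db = 3.4420 m

3.4420


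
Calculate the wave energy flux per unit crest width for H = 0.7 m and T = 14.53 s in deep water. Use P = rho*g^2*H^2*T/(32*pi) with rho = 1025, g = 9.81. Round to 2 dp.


P = rho * g^2 * H^2 * T / (32 * pi)
P = 1025 * 9.81^2 * 0.7^2 * 14.53 / (32 * pi)
P = 1025 * 96.2361 * 0.4900 * 14.53 / 100.53096
P = 6985.92 W/m

6985.92


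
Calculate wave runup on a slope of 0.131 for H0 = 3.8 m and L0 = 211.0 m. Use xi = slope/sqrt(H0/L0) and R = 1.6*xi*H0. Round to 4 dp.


xi = slope / sqrt(H0/L0)
H0/L0 = 3.8/211.0 = 0.018009
sqrt(0.018009) = 0.134199
xi = 0.131 / 0.134199 = 0.976159
R = 1.6 * xi * H0 = 1.6 * 0.976159 * 3.8
R = 5.9350 m

5.9350


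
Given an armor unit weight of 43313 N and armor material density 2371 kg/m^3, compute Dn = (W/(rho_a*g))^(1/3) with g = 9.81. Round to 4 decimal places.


V = W / (rho_a * g)
V = 43313 / (2371 * 9.81)
V = 43313 / 23259.51
V = 1.862163 m^3
Dn = V^(1/3) = 1.862163^(1/3)
Dn = 1.2303 m

1.2303


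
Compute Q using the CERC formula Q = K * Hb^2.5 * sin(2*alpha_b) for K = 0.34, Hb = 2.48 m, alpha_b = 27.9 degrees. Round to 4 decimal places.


Q = K * Hb^2.5 * sin(2 * alpha_b)
Hb^2.5 = 2.48^2.5 = 9.685660
sin(2 * 27.9) = sin(55.8) = 0.827081
Q = 0.34 * 9.685660 * 0.827081
Q = 2.7237 m^3/s

2.7237


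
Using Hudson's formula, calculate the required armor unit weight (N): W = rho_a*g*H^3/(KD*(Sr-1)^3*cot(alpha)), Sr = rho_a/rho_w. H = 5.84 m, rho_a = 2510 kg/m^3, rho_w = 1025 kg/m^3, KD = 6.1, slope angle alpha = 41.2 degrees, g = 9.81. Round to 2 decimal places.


Sr = rho_a / rho_w = 2510 / 1025 = 2.448780
(Sr - 1) = 1.448780
(Sr - 1)^3 = 3.040939
cot(41.2) = 1 / tan(41.2) = 1 / 0.875434 = 1.142291
Numerator = 2510 * 9.81 * 5.84^3 = 4904347.9003
Denominator = 6.1 * 3.040939 * 1.142291 = 21.189186
W = 4904347.9003 / 21.189186
W = 231455.23 N

231455.23


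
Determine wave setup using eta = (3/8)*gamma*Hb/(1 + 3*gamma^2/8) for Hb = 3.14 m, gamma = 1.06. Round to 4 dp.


eta = (3/8) * gamma * Hb / (1 + 3*gamma^2/8)
Numerator = (3/8) * 1.06 * 3.14 = 1.248150
Denominator = 1 + 3*1.06^2/8 = 1 + 0.421350 = 1.421350
eta = 1.248150 / 1.421350
eta = 0.8781 m

0.8781


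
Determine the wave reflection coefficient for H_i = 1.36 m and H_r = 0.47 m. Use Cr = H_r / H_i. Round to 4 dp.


Cr = H_r / H_i
Cr = 0.47 / 1.36
Cr = 0.3456

0.3456


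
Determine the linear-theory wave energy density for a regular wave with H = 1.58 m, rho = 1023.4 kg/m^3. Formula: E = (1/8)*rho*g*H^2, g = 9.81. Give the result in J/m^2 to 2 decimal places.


E = (1/8) * rho * g * H^2
E = (1/8) * 1023.4 * 9.81 * 1.58^2
E = 0.125 * 1023.4 * 9.81 * 2.4964
E = 3132.84 J/m^2

3132.84
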